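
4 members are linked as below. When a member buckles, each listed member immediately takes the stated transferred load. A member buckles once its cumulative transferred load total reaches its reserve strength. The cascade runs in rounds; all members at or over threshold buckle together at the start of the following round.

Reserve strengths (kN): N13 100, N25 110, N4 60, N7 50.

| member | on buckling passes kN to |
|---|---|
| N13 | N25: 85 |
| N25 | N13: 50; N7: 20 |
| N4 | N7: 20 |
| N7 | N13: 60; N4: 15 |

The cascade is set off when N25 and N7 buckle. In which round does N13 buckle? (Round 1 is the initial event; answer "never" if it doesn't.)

2

Round 1 — N25, N7 buckle (initial).
  N13: +50+60 → 110 ≥ 100
  N4: +15 → 15 < 60
Round 2 — N13 buckles.
No further bucklings.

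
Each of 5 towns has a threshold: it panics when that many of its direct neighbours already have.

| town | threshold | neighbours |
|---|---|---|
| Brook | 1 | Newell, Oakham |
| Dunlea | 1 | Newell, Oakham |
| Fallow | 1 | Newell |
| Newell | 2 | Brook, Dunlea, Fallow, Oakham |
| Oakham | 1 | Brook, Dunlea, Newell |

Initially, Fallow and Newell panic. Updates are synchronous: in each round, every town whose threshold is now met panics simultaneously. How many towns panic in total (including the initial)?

Round 1 — Fallow, Newell panic (initial).
Round 2 — checking thresholds:
  Brook: 1 of 2 neighbours ≥ 1, panics.
  Dunlea: 1 of 2 neighbours ≥ 1, panics.
  Oakham: 1 of 3 neighbours ≥ 1, panics.
Round 3 — no new panics; cascade stops.

5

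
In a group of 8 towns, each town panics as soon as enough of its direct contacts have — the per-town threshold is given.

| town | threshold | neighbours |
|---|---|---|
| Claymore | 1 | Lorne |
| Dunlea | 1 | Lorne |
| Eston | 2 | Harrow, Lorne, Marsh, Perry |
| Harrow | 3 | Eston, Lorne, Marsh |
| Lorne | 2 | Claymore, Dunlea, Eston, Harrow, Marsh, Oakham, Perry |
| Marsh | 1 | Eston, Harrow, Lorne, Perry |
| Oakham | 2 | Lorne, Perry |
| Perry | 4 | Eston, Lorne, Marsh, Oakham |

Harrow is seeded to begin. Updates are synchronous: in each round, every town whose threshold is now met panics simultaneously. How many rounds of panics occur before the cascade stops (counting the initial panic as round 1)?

Round 1 — Harrow panics (initial).
Round 2 — checking thresholds:
  Eston: 1 of 4 neighbours < 2, not yet.
  Lorne: 1 of 7 neighbours < 2, not yet.
  Marsh: 1 of 4 neighbours ≥ 1, panics.
Round 3 — checking thresholds:
  Eston: 2 of 4 neighbours ≥ 2, panics.
  Lorne: 2 of 7 neighbours ≥ 2, panics.
  Perry: 1 of 4 neighbours < 4, not yet.
Round 4 — checking thresholds:
  Claymore: 1 of 1 neighbours ≥ 1, panics.
  Dunlea: 1 of 1 neighbours ≥ 1, panics.
  Oakham: 1 of 2 neighbours < 2, not yet.
  Perry: 3 of 4 neighbours < 4, not yet.
Round 5 — no new panics; cascade stops.

4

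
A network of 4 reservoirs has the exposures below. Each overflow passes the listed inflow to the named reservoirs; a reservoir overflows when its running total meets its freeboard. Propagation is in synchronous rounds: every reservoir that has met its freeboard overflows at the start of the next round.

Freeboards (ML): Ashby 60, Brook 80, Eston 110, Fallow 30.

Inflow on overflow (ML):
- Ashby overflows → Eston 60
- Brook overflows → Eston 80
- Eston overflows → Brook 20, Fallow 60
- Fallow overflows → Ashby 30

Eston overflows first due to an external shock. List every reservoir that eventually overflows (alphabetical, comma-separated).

Eston, Fallow

Round 1 — Eston overflows (initial).
  Brook: +20 → 20 < 80
  Fallow: +60 → 60 ≥ 30
Round 2 — Fallow overflows.
  Ashby: +30 → 30 < 60
No further overflows.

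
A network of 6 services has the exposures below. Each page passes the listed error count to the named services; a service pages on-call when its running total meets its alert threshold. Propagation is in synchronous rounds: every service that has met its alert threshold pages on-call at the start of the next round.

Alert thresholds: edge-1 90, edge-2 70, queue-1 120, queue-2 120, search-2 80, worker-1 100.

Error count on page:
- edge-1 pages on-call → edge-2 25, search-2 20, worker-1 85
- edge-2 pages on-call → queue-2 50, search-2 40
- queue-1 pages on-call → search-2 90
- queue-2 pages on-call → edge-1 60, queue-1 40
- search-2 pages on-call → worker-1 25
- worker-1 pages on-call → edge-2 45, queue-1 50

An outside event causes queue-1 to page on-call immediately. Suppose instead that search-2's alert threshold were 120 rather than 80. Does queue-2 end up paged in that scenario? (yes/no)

no

With search-2's alert threshold at 120:
Round 1 — queue-1 pages on-call (initial).
  search-2: +90 → 90 < 120
No further pages.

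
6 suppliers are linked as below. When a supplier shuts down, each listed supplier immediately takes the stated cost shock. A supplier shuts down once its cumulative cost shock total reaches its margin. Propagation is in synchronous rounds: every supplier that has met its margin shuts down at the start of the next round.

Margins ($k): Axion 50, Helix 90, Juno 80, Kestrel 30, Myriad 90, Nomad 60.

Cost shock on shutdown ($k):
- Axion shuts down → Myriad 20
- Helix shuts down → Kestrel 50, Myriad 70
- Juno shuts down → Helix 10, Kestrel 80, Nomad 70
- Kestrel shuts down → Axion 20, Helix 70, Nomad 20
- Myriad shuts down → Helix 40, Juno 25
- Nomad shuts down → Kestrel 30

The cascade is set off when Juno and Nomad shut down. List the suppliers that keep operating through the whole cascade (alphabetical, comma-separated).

Round 1 — Juno, Nomad shut down (initial).
  Helix: +10 → 10 < 90
  Kestrel: +80+30 → 110 ≥ 30
Round 2 — Kestrel shuts down.
  Axion: +20 → 20 < 50
  Helix: +70 → 80 < 90
No further shutdowns.

Axion, Helix, Myriad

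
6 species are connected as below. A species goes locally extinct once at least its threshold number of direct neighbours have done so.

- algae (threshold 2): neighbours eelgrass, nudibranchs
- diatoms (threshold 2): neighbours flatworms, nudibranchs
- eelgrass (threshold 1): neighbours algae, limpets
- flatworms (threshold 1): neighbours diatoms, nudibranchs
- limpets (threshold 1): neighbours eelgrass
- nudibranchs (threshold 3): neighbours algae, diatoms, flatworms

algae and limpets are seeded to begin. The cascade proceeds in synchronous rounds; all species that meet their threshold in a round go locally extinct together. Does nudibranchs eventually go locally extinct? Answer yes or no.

Round 1 — algae, limpets go locally extinct (initial).
Round 2 — checking thresholds:
  eelgrass: 2 of 2 neighbours ≥ 1, goes locally extinct.
  nudibranchs: 1 of 3 neighbours < 3, not yet.
Round 3 — no new extinctions; cascade stops.

no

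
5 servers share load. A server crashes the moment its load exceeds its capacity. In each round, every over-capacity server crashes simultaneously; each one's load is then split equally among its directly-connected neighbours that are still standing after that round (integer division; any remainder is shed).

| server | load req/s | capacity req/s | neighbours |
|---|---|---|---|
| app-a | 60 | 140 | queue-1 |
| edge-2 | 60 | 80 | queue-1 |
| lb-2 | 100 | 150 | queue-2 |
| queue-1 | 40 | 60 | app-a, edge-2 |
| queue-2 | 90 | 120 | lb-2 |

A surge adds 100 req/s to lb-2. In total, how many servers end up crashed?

2

Round 1 — lb-2 at 200 > 150. lb-2 crashes.
  lb-2 sheds 200 req/s to queue-2: 200 each.
    queue-2: 90+200 = 290 > 120
Round 2 — queue-2 crashes.
  queue-2 sheds 290 req/s: no online neighbours, lost.
No further crashes.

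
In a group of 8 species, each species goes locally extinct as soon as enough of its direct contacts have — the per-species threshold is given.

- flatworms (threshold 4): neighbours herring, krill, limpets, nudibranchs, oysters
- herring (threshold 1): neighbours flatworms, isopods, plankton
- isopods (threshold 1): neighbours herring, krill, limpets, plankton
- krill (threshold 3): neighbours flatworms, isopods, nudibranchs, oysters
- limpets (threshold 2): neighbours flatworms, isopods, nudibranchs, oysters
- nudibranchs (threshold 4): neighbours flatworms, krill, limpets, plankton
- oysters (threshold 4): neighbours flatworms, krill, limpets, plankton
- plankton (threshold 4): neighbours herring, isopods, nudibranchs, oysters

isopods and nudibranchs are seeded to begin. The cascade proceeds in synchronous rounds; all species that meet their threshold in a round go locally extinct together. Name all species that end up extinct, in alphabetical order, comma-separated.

Round 1 — isopods, nudibranchs go locally extinct (initial).
Round 2 — checking thresholds:
  flatworms: 1 of 5 neighbours < 4, not yet.
  herring: 1 of 3 neighbours ≥ 1, goes locally extinct.
  krill: 2 of 4 neighbours < 3, not yet.
  limpets: 2 of 4 neighbours ≥ 2, goes locally extinct.
  plankton: 2 of 4 neighbours < 4, not yet.
Round 3 — no new extinctions; cascade stops.

herring, isopods, limpets, nudibranchs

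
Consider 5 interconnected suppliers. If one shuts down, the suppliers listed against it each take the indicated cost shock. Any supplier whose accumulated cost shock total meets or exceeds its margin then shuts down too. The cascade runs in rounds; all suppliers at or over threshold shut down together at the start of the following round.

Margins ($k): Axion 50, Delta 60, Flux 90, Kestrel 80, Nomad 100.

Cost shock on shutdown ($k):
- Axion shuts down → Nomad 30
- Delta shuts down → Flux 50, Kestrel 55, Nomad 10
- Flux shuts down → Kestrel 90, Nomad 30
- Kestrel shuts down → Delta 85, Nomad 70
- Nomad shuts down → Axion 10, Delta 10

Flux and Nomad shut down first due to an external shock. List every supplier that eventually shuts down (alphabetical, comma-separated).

Delta, Flux, Kestrel, Nomad

Round 1 — Flux, Nomad shut down (initial).
  Axion: +10 → 10 < 50
  Delta: +10 → 10 < 60
  Kestrel: +90 → 90 ≥ 80
Round 2 — Kestrel shuts down.
  Delta: +85 → 95 ≥ 60
Round 3 — Delta shuts down.
No further shutdowns.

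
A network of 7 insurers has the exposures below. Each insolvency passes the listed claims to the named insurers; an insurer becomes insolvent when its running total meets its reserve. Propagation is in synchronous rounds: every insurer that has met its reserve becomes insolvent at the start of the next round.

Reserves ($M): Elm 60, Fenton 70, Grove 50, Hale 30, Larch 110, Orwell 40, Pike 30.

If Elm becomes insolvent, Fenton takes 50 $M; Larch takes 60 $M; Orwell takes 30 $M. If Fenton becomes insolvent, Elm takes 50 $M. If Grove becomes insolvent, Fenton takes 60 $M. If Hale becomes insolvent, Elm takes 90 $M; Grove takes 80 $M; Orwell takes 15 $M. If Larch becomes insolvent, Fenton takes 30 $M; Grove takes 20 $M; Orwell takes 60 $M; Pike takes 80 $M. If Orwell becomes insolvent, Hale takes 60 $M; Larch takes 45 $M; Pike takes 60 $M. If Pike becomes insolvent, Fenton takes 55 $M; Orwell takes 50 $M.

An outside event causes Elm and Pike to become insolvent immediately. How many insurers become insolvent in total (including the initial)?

Round 1 — Elm, Pike become insolvent (initial).
  Fenton: +50+55 → 105 ≥ 70
  Larch: +60 → 60 < 110
  Orwell: +30+50 → 80 ≥ 40
Round 2 — Fenton, Orwell become insolvent.
  Hale: +60 → 60 ≥ 30
  Larch: +45 → 105 < 110
Round 3 — Hale becomes insolvent.
  Grove: +80 → 80 ≥ 50
Round 4 — Grove becomes insolvent.
No further insolvencies.

6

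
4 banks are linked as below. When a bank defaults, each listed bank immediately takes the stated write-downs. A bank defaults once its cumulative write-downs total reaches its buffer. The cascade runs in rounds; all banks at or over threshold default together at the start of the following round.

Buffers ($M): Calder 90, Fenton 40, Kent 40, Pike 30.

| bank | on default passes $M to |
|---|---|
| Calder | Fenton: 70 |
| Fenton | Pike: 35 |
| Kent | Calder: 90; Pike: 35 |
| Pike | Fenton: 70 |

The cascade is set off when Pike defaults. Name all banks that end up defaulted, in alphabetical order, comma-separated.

Fenton, Pike

Round 1 — Pike defaults (initial).
  Fenton: +70 → 70 ≥ 40
Round 2 — Fenton defaults.
No further defaults.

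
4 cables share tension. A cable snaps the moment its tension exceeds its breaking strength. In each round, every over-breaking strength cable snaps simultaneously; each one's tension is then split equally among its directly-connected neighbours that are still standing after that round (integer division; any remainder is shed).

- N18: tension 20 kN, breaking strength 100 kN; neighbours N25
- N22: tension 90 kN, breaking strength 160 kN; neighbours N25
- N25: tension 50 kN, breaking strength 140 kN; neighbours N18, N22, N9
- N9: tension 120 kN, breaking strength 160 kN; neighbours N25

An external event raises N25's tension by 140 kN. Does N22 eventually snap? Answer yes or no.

Round 1 — N25 at 190 > 140. N25 snaps.
  N25 sheds 190 kN to N18, N22, N9: 63 each (1 lost).
    N18: 20+63 = 83 ≤ 100
    N22: 90+63 = 153 ≤ 160
    N9: 120+63 = 183 > 160
Round 2 — N9 snaps.
  N9 sheds 183 kN: no online neighbours, lost.
No further breaks.

no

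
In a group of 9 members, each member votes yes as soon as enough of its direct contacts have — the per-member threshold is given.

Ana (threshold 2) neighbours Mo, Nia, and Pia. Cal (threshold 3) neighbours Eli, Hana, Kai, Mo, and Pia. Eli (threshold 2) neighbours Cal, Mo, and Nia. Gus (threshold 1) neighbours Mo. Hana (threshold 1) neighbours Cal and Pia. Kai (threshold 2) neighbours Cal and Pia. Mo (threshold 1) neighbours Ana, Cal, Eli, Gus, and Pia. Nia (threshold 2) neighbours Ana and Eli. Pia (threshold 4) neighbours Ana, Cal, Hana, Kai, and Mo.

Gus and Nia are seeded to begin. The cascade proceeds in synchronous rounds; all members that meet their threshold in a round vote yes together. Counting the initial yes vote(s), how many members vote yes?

Round 1 — Gus, Nia vote yes (initial).
Round 2 — checking thresholds:
  Ana: 1 of 3 neighbours < 2, holds.
  Eli: 1 of 3 neighbours < 2, holds.
  Mo: 1 of 5 neighbours ≥ 1, votes yes.
Round 3 — checking thresholds:
  Ana: 2 of 3 neighbours ≥ 2, votes yes.
  Cal: 1 of 5 neighbours < 3, holds.
  Eli: 2 of 3 neighbours ≥ 2, votes yes.
  Pia: 1 of 5 neighbours < 4, holds.
Round 4 — no new yes votes; cascade stops.

5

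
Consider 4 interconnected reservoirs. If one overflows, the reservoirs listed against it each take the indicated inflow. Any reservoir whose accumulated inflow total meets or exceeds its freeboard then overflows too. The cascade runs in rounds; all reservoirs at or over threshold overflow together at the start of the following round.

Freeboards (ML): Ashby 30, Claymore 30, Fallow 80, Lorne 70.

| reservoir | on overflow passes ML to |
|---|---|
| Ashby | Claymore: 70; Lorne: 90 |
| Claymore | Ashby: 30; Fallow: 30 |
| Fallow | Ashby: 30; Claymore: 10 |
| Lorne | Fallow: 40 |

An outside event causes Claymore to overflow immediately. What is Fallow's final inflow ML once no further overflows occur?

70

Round 1 — Claymore overflows (initial).
  Ashby: +30 → 30 ≥ 30
  Fallow: +30 → 30 < 80
Round 2 — Ashby overflows.
  Lorne: +90 → 90 ≥ 70
Round 3 — Lorne overflows.
  Fallow: +40 → 70 < 80
No further overflows.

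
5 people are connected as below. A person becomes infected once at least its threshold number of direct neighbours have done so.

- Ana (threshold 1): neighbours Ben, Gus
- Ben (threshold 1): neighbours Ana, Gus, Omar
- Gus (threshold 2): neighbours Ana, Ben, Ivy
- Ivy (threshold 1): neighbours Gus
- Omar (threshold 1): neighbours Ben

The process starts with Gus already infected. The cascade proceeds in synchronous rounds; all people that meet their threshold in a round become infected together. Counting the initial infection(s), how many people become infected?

Round 1 — Gus becomes infected (initial).
Round 2 — checking thresholds:
  Ana: 1 of 2 neighbours ≥ 1, becomes infected.
  Ben: 1 of 3 neighbours ≥ 1, becomes infected.
  Ivy: 1 of 1 neighbours ≥ 1, becomes infected.
Round 3 — checking thresholds:
  Omar: 1 of 1 neighbours ≥ 1, becomes infected.
Round 4 — no new infections; cascade stops.

5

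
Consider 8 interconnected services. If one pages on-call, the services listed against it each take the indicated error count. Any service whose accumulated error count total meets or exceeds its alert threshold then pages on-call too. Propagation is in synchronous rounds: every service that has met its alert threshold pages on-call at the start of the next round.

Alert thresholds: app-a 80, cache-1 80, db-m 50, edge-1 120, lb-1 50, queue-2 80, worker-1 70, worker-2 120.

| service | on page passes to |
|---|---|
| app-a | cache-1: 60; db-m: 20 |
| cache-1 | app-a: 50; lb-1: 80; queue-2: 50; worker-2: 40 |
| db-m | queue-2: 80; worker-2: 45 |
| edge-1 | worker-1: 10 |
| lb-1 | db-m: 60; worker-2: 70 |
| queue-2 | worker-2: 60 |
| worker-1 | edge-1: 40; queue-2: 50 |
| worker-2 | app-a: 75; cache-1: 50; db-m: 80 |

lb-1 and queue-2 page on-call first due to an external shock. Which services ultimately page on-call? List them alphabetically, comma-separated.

db-m, lb-1, queue-2, worker-2

Round 1 — lb-1, queue-2 page on-call (initial).
  db-m: +60 → 60 ≥ 50
  worker-2: +70+60 → 130 ≥ 120
Round 2 — db-m, worker-2 page on-call.
  app-a: +75 → 75 < 80
  cache-1: +50 → 50 < 80
No further pages.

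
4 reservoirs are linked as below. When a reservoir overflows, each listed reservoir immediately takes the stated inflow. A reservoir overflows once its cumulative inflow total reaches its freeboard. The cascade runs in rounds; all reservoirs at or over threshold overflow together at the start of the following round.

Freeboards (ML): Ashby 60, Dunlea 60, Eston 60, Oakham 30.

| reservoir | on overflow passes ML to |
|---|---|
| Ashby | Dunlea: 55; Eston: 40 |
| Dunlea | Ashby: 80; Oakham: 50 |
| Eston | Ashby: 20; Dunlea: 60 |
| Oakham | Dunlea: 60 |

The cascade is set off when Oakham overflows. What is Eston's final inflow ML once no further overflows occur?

40

Round 1 — Oakham overflows (initial).
  Dunlea: +60 → 60 ≥ 60
Round 2 — Dunlea overflows.
  Ashby: +80 → 80 ≥ 60
Round 3 — Ashby overflows.
  Eston: +40 → 40 < 60
No further overflows.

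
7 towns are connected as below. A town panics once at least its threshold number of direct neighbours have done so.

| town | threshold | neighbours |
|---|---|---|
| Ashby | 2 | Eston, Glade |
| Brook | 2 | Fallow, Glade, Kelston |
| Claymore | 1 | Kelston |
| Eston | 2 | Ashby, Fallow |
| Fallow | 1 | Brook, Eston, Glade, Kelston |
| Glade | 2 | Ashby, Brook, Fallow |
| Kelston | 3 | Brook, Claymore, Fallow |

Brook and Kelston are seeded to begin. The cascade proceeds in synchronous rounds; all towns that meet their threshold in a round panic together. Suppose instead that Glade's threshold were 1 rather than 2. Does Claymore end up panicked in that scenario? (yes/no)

With Glade's threshold at 1:
Round 1 — Brook, Kelston panic (initial).
Round 2 — checking thresholds:
  Claymore: 1 of 1 neighbours ≥ 1, panics.
  Fallow: 2 of 4 neighbours ≥ 1, panics.
  Glade: 1 of 3 neighbours ≥ 1, panics.
Round 3 — no new panics; cascade stops.

yes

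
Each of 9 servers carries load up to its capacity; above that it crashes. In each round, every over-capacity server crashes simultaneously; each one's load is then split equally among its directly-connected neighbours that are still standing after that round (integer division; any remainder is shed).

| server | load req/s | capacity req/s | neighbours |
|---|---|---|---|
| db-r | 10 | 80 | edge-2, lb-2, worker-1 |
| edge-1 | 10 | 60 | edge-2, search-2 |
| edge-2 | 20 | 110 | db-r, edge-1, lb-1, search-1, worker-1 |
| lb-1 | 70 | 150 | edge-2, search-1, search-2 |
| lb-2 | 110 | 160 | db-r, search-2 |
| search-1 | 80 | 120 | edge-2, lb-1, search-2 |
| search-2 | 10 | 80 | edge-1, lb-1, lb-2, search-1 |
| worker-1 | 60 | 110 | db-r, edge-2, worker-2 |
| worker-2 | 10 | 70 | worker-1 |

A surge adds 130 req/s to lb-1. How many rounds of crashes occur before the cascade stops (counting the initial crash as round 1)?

Round 1 — lb-1 at 200 > 150. lb-1 crashes.
  lb-1 sheds 200 req/s to edge-2, search-1, search-2: 66 each (2 lost).
    edge-2: 20+66 = 86 ≤ 110
    search-1: 80+66 = 146 > 120
    search-2: 10+66 = 76 ≤ 80
Round 2 — search-1 crashes.
  search-1 sheds 146 req/s to edge-2, search-2: 73 each.
    edge-2: 86+73 = 159 > 110
    search-2: 76+73 = 149 > 80
Round 3 — edge-2, search-2 crash.
  edge-2 sheds 159 req/s to db-r, edge-1, worker-1: 53 each.
    db-r: 10+53 = 63 ≤ 80
    edge-1: 10+53 = 63 > 60
    worker-1: 60+53 = 113 > 110
  search-2 sheds 149 req/s to edge-1, lb-2: 74 each (1 lost).
    edge-1: 63+74 = 137 > 60
    lb-2: 110+74 = 184 > 160
Round 4 — edge-1, lb-2, worker-1 crash.
  edge-1 sheds 137 req/s: no online neighbours, lost.
  lb-2 sheds 184 req/s to db-r: 184 each.
    db-r: 63+184 = 247 > 80
  worker-1 sheds 113 req/s to db-r, worker-2: 56 each (1 lost).
    db-r: 247+56 = 303 > 80
    worker-2: 10+56 = 66 ≤ 70
Round 5 — db-r crashes.
  db-r sheds 303 req/s: no online neighbours, lost.
No further crashes.

5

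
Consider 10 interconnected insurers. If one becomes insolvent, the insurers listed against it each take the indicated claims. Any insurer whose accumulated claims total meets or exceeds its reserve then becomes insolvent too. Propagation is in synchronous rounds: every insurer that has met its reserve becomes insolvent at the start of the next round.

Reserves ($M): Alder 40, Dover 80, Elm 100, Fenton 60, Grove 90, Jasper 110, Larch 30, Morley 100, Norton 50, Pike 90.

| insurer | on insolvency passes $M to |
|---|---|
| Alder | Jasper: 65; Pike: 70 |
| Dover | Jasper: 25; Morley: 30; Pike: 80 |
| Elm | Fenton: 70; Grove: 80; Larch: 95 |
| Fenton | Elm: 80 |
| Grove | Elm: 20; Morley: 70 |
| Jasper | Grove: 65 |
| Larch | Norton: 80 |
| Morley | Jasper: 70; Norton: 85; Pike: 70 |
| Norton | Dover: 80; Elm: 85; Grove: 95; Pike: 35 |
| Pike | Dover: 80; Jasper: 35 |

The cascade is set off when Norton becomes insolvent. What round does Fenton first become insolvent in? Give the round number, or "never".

Round 1 — Norton becomes insolvent (initial).
  Dover: +80 → 80 ≥ 80
  Elm: +85 → 85 < 100
  Grove: +95 → 95 ≥ 90
  Pike: +35 → 35 < 90
Round 2 — Dover, Grove become insolvent.
  Elm: +20 → 105 ≥ 100
  Jasper: +25 → 25 < 110
  Morley: +30+70 → 100 ≥ 100
  Pike: +80 → 115 ≥ 90
Round 3 — Elm, Morley, Pike become insolvent.
  Fenton: +70 → 70 ≥ 60
  Jasper: +70+35 → 130 ≥ 110
  Larch: +95 → 95 ≥ 30
Round 4 — Fenton, Jasper, Larch become insolvent.
No further insolvencies.

4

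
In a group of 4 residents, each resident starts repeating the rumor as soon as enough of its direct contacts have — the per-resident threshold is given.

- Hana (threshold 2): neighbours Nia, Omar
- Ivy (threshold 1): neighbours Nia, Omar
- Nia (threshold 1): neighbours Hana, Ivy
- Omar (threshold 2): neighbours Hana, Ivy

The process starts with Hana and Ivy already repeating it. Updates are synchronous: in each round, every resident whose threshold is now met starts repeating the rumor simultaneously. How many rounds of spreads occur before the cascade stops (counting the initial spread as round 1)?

2

Round 1 — Hana, Ivy start repeating the rumor (initial).
Round 2 — checking thresholds:
  Nia: 2 of 2 neighbours ≥ 1, starts repeating the rumor.
  Omar: 2 of 2 neighbours ≥ 2, starts repeating the rumor.
Round 3 — no new spreads; cascade stops.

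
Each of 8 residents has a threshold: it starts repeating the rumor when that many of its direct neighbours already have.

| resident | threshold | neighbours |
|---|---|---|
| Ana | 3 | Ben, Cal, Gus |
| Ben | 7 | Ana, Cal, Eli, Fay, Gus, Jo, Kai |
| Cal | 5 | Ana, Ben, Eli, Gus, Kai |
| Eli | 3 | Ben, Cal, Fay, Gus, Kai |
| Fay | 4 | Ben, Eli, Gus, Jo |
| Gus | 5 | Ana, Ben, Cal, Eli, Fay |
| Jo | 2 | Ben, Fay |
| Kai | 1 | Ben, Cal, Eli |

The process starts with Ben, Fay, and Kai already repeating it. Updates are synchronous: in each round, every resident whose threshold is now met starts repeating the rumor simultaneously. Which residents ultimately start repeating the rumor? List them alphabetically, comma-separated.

Ben, Eli, Fay, Jo, Kai

Round 1 — Ben, Fay, Kai start repeating the rumor (initial).
Round 2 — checking thresholds:
  Ana: 1 of 3 neighbours < 3, holds.
  Cal: 2 of 5 neighbours < 5, holds.
  Eli: 3 of 5 neighbours ≥ 3, starts repeating the rumor.
  Gus: 2 of 5 neighbours < 5, holds.
  Jo: 2 of 2 neighbours ≥ 2, starts repeating the rumor.
Round 3 — no new spreads; cascade stops.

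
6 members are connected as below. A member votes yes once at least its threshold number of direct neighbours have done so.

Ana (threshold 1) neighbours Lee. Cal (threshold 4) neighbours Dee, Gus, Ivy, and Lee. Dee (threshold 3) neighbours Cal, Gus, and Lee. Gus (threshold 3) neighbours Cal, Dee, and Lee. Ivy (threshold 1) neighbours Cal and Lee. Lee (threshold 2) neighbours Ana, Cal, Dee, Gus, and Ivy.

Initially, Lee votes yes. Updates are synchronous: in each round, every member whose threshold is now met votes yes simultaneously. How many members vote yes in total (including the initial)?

Round 1 — Lee votes yes (initial).
Round 2 — checking thresholds:
  Ana: 1 of 1 neighbours ≥ 1, votes yes.
  Cal: 1 of 4 neighbours < 4, holds.
  Dee: 1 of 3 neighbours < 3, holds.
  Gus: 1 of 3 neighbours < 3, holds.
  Ivy: 1 of 2 neighbours ≥ 1, votes yes.
Round 3 — no new yes votes; cascade stops.

3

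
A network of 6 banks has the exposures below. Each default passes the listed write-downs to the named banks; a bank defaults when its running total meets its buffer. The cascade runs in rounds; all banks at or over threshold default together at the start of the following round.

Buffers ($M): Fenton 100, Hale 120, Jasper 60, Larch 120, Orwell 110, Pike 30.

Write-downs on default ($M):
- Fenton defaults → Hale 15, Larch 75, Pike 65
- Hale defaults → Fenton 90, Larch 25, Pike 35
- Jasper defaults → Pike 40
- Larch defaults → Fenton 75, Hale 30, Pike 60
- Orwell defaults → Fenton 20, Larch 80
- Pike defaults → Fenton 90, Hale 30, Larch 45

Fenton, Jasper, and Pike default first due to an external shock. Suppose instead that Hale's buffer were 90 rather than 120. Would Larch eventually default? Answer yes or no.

With Hale's buffer at 90:
Round 1 — Fenton, Jasper, Pike default (initial).
  Hale: +15+30 → 45 < 90
  Larch: +75+45 → 120 ≥ 120
Round 2 — Larch defaults.
  Hale: +30 → 75 < 90
No further defaults.

yes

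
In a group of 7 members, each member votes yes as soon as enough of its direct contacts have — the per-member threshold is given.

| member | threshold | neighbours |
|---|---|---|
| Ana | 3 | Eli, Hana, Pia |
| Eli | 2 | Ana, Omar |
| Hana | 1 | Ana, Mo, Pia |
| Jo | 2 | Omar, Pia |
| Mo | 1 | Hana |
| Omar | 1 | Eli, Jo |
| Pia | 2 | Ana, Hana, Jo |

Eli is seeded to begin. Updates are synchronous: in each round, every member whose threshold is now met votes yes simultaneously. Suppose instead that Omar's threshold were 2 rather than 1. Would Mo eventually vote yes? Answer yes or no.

no

With Omar's threshold at 2:
Round 1 — Eli votes yes (initial).
Round 2 — no new yes votes; cascade stops.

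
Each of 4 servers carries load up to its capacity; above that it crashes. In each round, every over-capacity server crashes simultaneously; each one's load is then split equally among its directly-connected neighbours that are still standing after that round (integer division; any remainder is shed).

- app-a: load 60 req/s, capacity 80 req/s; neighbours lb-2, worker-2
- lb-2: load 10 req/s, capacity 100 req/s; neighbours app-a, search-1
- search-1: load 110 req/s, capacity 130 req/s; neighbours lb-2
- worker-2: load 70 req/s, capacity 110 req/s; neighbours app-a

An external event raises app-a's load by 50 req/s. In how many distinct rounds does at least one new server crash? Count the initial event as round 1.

Round 1 — app-a at 110 > 80. app-a crashes.
  app-a sheds 110 req/s to lb-2, worker-2: 55 each.
    lb-2: 10+55 = 65 ≤ 100
    worker-2: 70+55 = 125 > 110
Round 2 — worker-2 crashes.
  worker-2 sheds 125 req/s: no online neighbours, lost.
No further crashes.

2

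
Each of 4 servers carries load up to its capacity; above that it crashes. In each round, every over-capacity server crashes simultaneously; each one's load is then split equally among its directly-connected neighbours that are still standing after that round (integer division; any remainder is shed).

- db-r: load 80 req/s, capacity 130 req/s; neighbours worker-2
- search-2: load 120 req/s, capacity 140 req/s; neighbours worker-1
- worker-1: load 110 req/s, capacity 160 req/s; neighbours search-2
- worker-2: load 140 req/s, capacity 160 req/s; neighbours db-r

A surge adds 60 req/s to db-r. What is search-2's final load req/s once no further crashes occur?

120

Round 1 — db-r at 140 > 130. db-r crashes.
  db-r sheds 140 req/s to worker-2: 140 each.
    worker-2: 140+140 = 280 > 160
Round 2 — worker-2 crashes.
  worker-2 sheds 280 req/s: no online neighbours, lost.
No further crashes.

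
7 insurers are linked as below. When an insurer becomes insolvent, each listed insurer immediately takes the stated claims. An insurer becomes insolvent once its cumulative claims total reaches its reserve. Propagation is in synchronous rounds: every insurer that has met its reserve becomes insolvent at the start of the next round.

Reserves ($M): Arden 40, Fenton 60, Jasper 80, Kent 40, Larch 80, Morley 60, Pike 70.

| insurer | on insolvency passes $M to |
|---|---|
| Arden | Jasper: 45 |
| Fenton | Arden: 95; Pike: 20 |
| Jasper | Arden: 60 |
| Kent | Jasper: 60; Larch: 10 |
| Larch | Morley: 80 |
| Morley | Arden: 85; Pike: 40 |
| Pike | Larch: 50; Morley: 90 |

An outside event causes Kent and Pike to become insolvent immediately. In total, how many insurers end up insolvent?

Round 1 — Kent, Pike become insolvent (initial).
  Jasper: +60 → 60 < 80
  Larch: +10+50 → 60 < 80
  Morley: +90 → 90 ≥ 60
Round 2 — Morley becomes insolvent.
  Arden: +85 → 85 ≥ 40
Round 3 — Arden becomes insolvent.
  Jasper: +45 → 105 ≥ 80
Round 4 — Jasper becomes insolvent.
No further insolvencies.

5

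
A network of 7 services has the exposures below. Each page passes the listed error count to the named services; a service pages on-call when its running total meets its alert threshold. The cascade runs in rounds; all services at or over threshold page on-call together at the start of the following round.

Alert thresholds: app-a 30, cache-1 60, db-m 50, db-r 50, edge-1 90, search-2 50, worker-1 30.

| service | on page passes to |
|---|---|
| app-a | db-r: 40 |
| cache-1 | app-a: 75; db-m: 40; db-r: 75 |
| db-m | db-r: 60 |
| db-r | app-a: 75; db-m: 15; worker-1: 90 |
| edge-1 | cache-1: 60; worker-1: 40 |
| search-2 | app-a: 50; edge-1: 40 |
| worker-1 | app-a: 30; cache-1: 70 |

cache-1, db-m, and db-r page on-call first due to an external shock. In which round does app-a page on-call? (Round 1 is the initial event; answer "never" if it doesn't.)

2

Round 1 — cache-1, db-m, db-r page on-call (initial).
  app-a: +75+75 → 150 ≥ 30
  worker-1: +90 → 90 ≥ 30
Round 2 — app-a, worker-1 page on-call.
No further pages.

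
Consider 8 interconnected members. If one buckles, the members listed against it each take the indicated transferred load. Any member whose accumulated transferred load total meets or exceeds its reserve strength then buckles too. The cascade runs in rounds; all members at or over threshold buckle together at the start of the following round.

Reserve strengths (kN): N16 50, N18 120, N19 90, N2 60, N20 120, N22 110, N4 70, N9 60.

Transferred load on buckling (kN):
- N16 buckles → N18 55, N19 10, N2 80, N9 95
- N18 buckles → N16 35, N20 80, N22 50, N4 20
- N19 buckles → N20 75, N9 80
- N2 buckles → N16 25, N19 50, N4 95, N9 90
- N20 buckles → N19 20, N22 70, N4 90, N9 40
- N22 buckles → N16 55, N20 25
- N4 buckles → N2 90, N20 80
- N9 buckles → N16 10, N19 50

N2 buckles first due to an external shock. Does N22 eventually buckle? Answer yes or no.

Round 1 — N2 buckles (initial).
  N16: +25 → 25 < 50
  N19: +50 → 50 < 90
  N4: +95 → 95 ≥ 70
  N9: +90 → 90 ≥ 60
Round 2 — N4, N9 buckle.
  N16: +10 → 35 < 50
  N19: +50 → 100 ≥ 90
  N20: +80 → 80 < 120
Round 3 — N19 buckles.
  N20: +75 → 155 ≥ 120
Round 4 — N20 buckles.
  N22: +70 → 70 < 110
No further bucklings.

no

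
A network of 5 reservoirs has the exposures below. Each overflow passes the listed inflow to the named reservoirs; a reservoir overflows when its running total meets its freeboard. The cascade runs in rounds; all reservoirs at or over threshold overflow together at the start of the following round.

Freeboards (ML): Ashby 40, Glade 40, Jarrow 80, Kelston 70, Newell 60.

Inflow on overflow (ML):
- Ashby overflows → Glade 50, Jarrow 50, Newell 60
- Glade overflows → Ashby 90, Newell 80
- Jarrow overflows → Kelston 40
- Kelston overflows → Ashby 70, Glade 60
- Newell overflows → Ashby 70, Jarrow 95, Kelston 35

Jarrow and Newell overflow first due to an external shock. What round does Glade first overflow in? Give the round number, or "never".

3

Round 1 — Jarrow, Newell overflow (initial).
  Ashby: +70 → 70 ≥ 40
  Kelston: +40+35 → 75 ≥ 70
Round 2 — Ashby, Kelston overflow.
  Glade: +50+60 → 110 ≥ 40
Round 3 — Glade overflows.
No further overflows.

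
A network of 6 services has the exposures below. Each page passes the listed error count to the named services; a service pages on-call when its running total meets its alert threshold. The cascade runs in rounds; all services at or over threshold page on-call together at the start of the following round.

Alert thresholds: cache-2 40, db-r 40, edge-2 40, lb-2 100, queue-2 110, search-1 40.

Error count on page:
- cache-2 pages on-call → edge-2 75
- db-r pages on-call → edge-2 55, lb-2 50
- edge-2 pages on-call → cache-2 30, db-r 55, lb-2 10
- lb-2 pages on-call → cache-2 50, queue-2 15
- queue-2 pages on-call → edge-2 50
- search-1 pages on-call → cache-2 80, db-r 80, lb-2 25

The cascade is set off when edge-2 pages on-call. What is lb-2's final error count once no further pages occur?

60

Round 1 — edge-2 pages on-call (initial).
  cache-2: +30 → 30 < 40
  db-r: +55 → 55 ≥ 40
  lb-2: +10 → 10 < 100
Round 2 — db-r pages on-call.
  lb-2: +50 → 60 < 100
No further pages.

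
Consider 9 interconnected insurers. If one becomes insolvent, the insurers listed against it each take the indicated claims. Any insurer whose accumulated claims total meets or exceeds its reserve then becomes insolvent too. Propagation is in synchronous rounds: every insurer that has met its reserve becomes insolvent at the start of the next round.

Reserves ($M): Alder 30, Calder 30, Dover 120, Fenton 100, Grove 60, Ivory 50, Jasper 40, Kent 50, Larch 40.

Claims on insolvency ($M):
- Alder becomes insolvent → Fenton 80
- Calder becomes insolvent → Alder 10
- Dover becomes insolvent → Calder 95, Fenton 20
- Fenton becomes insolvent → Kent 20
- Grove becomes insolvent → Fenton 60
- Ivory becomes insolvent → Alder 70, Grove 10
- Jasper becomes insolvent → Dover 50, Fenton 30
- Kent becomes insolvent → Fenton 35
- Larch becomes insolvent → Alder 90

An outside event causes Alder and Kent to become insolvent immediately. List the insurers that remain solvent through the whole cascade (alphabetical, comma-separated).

Calder, Dover, Grove, Ivory, Jasper, Larch

Round 1 — Alder, Kent become insolvent (initial).
  Fenton: +80+35 → 115 ≥ 100
Round 2 — Fenton becomes insolvent.
No further insolvencies.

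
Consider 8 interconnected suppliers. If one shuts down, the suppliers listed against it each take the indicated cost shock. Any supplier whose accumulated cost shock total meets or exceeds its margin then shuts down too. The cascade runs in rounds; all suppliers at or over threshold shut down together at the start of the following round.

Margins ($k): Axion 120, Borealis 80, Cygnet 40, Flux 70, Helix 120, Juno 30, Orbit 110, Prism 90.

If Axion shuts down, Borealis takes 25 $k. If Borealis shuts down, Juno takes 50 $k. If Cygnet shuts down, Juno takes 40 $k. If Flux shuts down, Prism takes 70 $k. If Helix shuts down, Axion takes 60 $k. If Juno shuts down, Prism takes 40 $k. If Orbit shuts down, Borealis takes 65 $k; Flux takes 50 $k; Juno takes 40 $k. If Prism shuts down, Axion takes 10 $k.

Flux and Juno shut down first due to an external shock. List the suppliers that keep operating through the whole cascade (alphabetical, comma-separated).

Round 1 — Flux, Juno shut down (initial).
  Prism: +70+40 → 110 ≥ 90
Round 2 — Prism shuts down.
  Axion: +10 → 10 < 120
No further shutdowns.

Axion, Borealis, Cygnet, Helix, Orbit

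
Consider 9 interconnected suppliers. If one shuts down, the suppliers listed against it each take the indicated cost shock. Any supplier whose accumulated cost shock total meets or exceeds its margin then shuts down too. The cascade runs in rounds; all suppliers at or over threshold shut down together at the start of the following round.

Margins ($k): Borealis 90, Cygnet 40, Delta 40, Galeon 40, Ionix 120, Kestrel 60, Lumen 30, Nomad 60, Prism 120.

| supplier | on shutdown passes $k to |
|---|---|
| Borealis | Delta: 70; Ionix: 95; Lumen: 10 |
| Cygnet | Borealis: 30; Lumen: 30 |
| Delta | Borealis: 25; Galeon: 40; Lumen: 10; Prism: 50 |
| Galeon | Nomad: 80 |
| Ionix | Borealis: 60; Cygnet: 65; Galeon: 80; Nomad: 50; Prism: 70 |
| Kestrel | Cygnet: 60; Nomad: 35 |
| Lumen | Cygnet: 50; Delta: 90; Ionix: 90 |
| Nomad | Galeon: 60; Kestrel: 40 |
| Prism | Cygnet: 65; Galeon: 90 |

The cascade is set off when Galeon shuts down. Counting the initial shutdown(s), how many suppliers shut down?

2

Round 1 — Galeon shuts down (initial).
  Nomad: +80 → 80 ≥ 60
Round 2 — Nomad shuts down.
  Kestrel: +40 → 40 < 60
No further shutdowns.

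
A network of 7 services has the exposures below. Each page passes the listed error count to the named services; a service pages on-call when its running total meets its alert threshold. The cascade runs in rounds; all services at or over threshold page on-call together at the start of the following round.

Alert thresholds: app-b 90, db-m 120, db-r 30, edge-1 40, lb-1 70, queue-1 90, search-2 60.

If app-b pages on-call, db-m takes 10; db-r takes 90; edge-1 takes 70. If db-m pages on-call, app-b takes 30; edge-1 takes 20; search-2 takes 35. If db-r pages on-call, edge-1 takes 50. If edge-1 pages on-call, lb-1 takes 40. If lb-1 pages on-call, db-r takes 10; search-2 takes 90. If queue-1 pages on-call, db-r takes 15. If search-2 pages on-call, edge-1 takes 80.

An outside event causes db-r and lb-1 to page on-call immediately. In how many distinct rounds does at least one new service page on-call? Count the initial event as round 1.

Round 1 — db-r, lb-1 page on-call (initial).
  edge-1: +50 → 50 ≥ 40
  search-2: +90 → 90 ≥ 60
Round 2 — edge-1, search-2 page on-call.
No further pages.

2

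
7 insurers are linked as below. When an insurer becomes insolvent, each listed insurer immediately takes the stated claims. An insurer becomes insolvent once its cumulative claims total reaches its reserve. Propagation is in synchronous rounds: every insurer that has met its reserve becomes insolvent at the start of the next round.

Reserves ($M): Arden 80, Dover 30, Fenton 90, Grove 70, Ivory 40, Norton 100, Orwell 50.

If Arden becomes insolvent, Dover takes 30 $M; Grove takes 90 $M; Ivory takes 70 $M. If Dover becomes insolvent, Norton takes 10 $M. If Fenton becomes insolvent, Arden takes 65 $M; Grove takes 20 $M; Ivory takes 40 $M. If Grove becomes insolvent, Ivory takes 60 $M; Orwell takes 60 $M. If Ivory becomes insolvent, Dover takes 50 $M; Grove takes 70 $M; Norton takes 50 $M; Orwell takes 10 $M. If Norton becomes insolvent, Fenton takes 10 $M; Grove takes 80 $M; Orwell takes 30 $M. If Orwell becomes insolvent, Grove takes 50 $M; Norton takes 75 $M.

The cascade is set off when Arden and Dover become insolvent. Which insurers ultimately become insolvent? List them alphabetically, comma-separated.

Round 1 — Arden, Dover become insolvent (initial).
  Grove: +90 → 90 ≥ 70
  Ivory: +70 → 70 ≥ 40
  Norton: +10 → 10 < 100
Round 2 — Grove, Ivory become insolvent.
  Norton: +50 → 60 < 100
  Orwell: +60+10 → 70 ≥ 50
Round 3 — Orwell becomes insolvent.
  Norton: +75 → 135 ≥ 100
Round 4 — Norton becomes insolvent.
  Fenton: +10 → 10 < 90
No further insolvencies.

Arden, Dover, Grove, Ivory, Norton, Orwell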